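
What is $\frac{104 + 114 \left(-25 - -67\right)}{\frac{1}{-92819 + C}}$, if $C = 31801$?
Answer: $-298500056$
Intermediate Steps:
$\frac{104 + 114 \left(-25 - -67\right)}{\frac{1}{-92819 + C}} = \frac{104 + 114 \left(-25 - -67\right)}{\frac{1}{-92819 + 31801}} = \frac{104 + 114 \left(-25 + 67\right)}{\frac{1}{-61018}} = \frac{104 + 114 \cdot 42}{- \frac{1}{61018}} = \left(104 + 4788\right) \left(-61018\right) = 4892 \left(-61018\right) = -298500056$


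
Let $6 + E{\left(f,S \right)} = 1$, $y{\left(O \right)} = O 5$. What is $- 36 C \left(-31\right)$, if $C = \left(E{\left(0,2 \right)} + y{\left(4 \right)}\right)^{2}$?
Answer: $251100$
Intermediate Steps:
$y{\left(O \right)} = 5 O$
$E{\left(f,S \right)} = -5$ ($E{\left(f,S \right)} = -6 + 1 = -5$)
$C = 225$ ($C = \left(-5 + 5 \cdot 4\right)^{2} = \left(-5 + 20\right)^{2} = 15^{2} = 225$)
$- 36 C \left(-31\right) = \left(-36\right) 225 \left(-31\right) = \left(-8100\right) \left(-31\right) = 251100$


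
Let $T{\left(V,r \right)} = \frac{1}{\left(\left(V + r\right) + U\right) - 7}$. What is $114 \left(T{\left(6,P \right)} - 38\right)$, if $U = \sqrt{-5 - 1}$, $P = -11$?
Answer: $- \frac{108528}{25} - \frac{19 i \sqrt{6}}{25} \approx -4341.1 - 1.8616 i$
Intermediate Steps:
$U = i \sqrt{6}$ ($U = \sqrt{-6} = i \sqrt{6} \approx 2.4495 i$)
$T{\left(V,r \right)} = \frac{1}{-7 + V + r + i \sqrt{6}}$ ($T{\left(V,r \right)} = \frac{1}{\left(\left(V + r\right) + i \sqrt{6}\right) - 7} = \frac{1}{\left(V + r + i \sqrt{6}\right) - 7} = \frac{1}{-7 + V + r + i \sqrt{6}}$)
$114 \left(T{\left(6,P \right)} - 38\right) = 114 \left(\frac{1}{-7 + 6 - 11 + i \sqrt{6}} - 38\right) = 114 \left(\frac{1}{-12 + i \sqrt{6}} - 38\right) = 114 \left(-38 + \frac{1}{-12 + i \sqrt{6}}\right) = -4332 + \frac{114}{-12 + i \sqrt{6}}$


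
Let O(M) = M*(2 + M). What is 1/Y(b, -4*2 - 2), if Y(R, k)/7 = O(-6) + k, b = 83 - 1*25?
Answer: 1/98 ≈ 0.010204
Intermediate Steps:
b = 58 (b = 83 - 25 = 58)
Y(R, k) = 168 + 7*k (Y(R, k) = 7*(-6*(2 - 6) + k) = 7*(-6*(-4) + k) = 7*(24 + k) = 168 + 7*k)
1/Y(b, -4*2 - 2) = 1/(168 + 7*(-4*2 - 2)) = 1/(168 + 7*(-8 - 2)) = 1/(168 + 7*(-10)) = 1/(168 - 70) = 1/98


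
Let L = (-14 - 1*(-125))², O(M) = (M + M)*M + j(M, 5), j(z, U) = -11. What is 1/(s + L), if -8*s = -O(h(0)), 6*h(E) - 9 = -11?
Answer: 72/887015 ≈ 8.1171e-5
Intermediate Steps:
h(E) = -⅓ (h(E) = 3/2 + (⅙)*(-11) = 3/2 - 11/6 = -⅓)
O(M) = -11 + 2*M² (O(M) = (M + M)*M - 11 = (2*M)*M - 11 = 2*M² - 11 = -11 + 2*M²)
L = 12321 (L = (-14 + 125)² = 111² = 12321)
s = -97/72 (s = -(-1)*(-11 + 2*(-⅓)²)/8 = -(-1)*(-11 + 2*(⅑))/8 = -(-1)*(-11 + 2/9)/8 = -(-1)*(-97)/(8*9) = -⅛*97/9 = -97/72 ≈ -1.3472)
1/(s + L) = 1/(-97/72 + 12321) = 1/(887015/72) = 72/887015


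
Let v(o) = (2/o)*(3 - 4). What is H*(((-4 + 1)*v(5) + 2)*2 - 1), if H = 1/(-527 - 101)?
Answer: -27/3140 ≈ -0.0085987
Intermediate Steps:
v(o) = -2/o (v(o) = (2/o)*(-1) = -2/o)
H = -1/628 (H = 1/(-628) = -1/628 ≈ -0.0015924)
H*(((-4 + 1)*v(5) + 2)*2 - 1) = -(((-4 + 1)*(-2/5) + 2)*2 - 1)/628 = -((-(-6)/5 + 2)*2 - 1)/628 = -((-3*(-⅖) + 2)*2 - 1)/628 = -((6/5 + 2)*2 - 1)/628 = -((16/5)*2 - 1)/628 = -(32/5 - 1)/628 = -1/628*27/5 = -27/3140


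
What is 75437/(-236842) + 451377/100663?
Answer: 99311316703/23841226246 ≈ 4.1655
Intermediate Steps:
75437/(-236842) + 451377/100663 = 75437*(-1/236842) + 451377*(1/100663) = -75437/236842 + 451377/100663 = 99311316703/23841226246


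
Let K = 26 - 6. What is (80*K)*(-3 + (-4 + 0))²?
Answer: 78400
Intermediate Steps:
K = 20
(80*K)*(-3 + (-4 + 0))² = (80*20)*(-3 + (-4 + 0))² = 1600*(-3 - 4)² = 1600*(-7)² = 1600*49 = 78400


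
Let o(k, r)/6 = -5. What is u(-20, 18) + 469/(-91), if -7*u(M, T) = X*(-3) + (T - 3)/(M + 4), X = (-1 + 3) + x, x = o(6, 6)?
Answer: -24781/1456 ≈ -17.020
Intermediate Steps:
o(k, r) = -30 (o(k, r) = 6*(-5) = -30)
x = -30
X = -28 (X = (-1 + 3) - 30 = 2 - 30 = -28)
u(M, T) = -12 - (-3 + T)/(7*(4 + M)) (u(M, T) = -(-28*(-3) + (T - 3)/(M + 4))/7 = -(84 + (-3 + T)/(4 + M))/7 = -12 - (-3 + T)/(7*(4 + M)))
u(-20, 18) + 469/(-91) = (-333 - 1*18 - 84*(-20))/(7*(4 - 20)) + 469/(-91) = (1/7)*(-333 - 18 + 1680)/(-16) + 469*(-1/91) = (1/7)*(-1/16)*1329 - 67/13 = -1329/112 - 67/13 = -24781/1456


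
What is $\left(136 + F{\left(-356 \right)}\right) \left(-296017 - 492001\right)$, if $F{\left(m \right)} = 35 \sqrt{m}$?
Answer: $-107170448 - 55161260 i \sqrt{89} \approx -1.0717 \cdot 10^{8} - 5.2039 \cdot 10^{8} i$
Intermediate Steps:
$\left(136 + F{\left(-356 \right)}\right) \left(-296017 - 492001\right) = \left(136 + 35 \sqrt{-356}\right) \left(-296017 - 492001\right) = \left(136 + 35 \cdot 2 i \sqrt{89}\right) \left(-788018\right) = \left(136 + 70 i \sqrt{89}\right) \left(-788018\right) = -107170448 - 55161260 i \sqrt{89}$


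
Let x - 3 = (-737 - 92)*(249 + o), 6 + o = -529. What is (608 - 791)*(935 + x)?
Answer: -43559856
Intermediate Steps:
o = -535 (o = -6 - 529 = -535)
x = 237097 (x = 3 + (-737 - 92)*(249 - 535) = 3 - 829*(-286) = 3 + 237094 = 237097)
(608 - 791)*(935 + x) = (608 - 791)*(935 + 237097) = -183*238032 = -43559856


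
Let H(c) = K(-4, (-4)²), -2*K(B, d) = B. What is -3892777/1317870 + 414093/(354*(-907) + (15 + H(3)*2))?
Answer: -1795531832753/423114024330 ≈ -4.2436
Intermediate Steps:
K(B, d) = -B/2
H(c) = 2 (H(c) = -½*(-4) = 2)
-3892777/1317870 + 414093/(354*(-907) + (15 + H(3)*2)) = -3892777/1317870 + 414093/(354*(-907) + (15 + 2*2)) = -3892777*1/1317870 + 414093/(-321078 + (15 + 4)) = -3892777/1317870 + 414093/(-321078 + 19) = -3892777/1317870 + 414093/(-321059) = -3892777/1317870 + 414093*(-1/321059) = -3892777/1317870 - 414093/321059 = -1795531832753/423114024330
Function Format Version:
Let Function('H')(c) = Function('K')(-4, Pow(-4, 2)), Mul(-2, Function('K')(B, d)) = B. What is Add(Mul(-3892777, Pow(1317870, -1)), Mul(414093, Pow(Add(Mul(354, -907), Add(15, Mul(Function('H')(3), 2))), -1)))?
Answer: Rational(-1795531832753, 423114024330) ≈ -4.2436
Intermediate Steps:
Function('K')(B, d) = Mul(Rational(-1, 2), B)
Function('H')(c) = 2 (Function('H')(c) = Mul(Rational(-1, 2), -4) = 2)
Add(Mul(-3892777, Pow(1317870, -1)), Mul(414093, Pow(Add(Mul(354, -907), Add(15, Mul(Function('H')(3), 2))), -1))) = Add(Mul(-3892777, Pow(1317870, -1)), Mul(414093, Pow(Add(Mul(354, -907), Add(15, Mul(2, 2))), -1))) = Add(Mul(-3892777, Rational(1, 1317870)), Mul(414093, Pow(Add(-321078, Add(15, 4)), -1))) = Add(Rational(-3892777, 1317870), Mul(414093, Pow(Add(-321078, 19), -1))) = Add(Rational(-3892777, 1317870), Mul(414093, Pow(-321059, -1))) = Add(Rational(-3892777, 1317870), Mul(414093, Rational(-1, 321059))) = Add(Rational(-3892777, 1317870), Rational(-414093, 321059)) = Rational(-1795531832753, 423114024330)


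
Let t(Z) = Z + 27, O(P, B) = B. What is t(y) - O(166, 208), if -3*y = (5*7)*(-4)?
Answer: -403/3 ≈ -134.33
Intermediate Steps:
y = 140/3 (y = -5*7*(-4)/3 = -35*(-4)/3 = -⅓*(-140) = 140/3 ≈ 46.667)
t(Z) = 27 + Z
t(y) - O(166, 208) = (27 + 140/3) - 1*208 = 221/3 - 208 = -403/3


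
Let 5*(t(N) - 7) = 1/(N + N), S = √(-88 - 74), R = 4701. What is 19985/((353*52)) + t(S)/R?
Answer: 94077977/86291556 - I*√2/846180 ≈ 1.0902 - 1.6713e-6*I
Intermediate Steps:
S = 9*I*√2 (S = √(-162) = 9*I*√2 ≈ 12.728*I)
t(N) = 7 + 1/(10*N) (t(N) = 7 + 1/(5*(N + N)) = 7 + 1/(5*((2*N))) = 7 + (1/(2*N))/5 = 7 + 1/(10*N))
19985/((353*52)) + t(S)/R = 19985/((353*52)) + (7 + 1/(10*((9*I*√2))))/4701 = 19985/18356 + (7 + (-I*√2/18)/10)*(1/4701) = 19985*(1/18356) + (7 - I*√2/180)*(1/4701) = 19985/18356 + (7/4701 - I*√2/846180) = 94077977/86291556 - I*√2/846180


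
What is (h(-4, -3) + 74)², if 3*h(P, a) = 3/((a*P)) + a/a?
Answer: 797449/144 ≈ 5537.8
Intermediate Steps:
h(P, a) = ⅓ + 1/(P*a) (h(P, a) = (3/((a*P)) + a/a)/3 = (3/((P*a)) + 1)/3 = (3*(1/(P*a)) + 1)/3 = (3/(P*a) + 1)/3 = (1 + 3/(P*a))/3 = ⅓ + 1/(P*a))
(h(-4, -3) + 74)² = ((⅓ + 1/(-4*(-3))) + 74)² = ((⅓ - ¼*(-⅓)) + 74)² = ((⅓ + 1/12) + 74)² = (5/12 + 74)² = (893/12)² = 797449/144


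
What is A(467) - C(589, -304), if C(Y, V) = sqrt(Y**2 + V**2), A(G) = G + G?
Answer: 934 - 19*sqrt(1217) ≈ 271.17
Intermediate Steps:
A(G) = 2*G
C(Y, V) = sqrt(V**2 + Y**2)
A(467) - C(589, -304) = 2*467 - sqrt((-304)**2 + 589**2) = 934 - sqrt(92416 + 346921) = 934 - sqrt(439337) = 934 - 19*sqrt(1217)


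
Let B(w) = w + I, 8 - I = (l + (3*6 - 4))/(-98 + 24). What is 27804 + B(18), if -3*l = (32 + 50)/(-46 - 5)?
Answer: 157546742/5661 ≈ 27830.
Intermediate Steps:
l = 82/153 (l = -(32 + 50)/(3*(-46 - 5)) = -82/(3*(-51)) = -82*(-1)/(3*51) = -⅓*(-82/51) = 82/153 ≈ 0.53595)
I = 46400/5661 (I = 8 - (82/153 + (3*6 - 4))/(-98 + 24) = 8 - (82/153 + (18 - 4))/(-74) = 8 - (82/153 + 14)*(-1)/74 = 8 - 2224*(-1)/(153*74) = 8 - 1*(-1112/5661) = 8 + 1112/5661 = 46400/5661 ≈ 8.1964)
B(w) = 46400/5661 + w (B(w) = w + 46400/5661 = 46400/5661 + w)
27804 + B(18) = 27804 + (46400/5661 + 18) = 27804 + 148298/5661 = 157546742/5661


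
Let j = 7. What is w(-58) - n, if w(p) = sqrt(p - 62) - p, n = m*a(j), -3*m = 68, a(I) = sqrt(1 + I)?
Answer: 58 + 136*sqrt(2)/3 + 2*I*sqrt(30) ≈ 122.11 + 10.954*I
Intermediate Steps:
m = -68/3 (m = -1/3*68 = -68/3 ≈ -22.667)
n = -136*sqrt(2)/3 (n = -68*sqrt(1 + 7)/3 = -136*sqrt(2)/3 ≈ -64.111)
w(p) = sqrt(-62 + p) - p
w(-58) - n = (sqrt(-62 - 58) - 1*(-58)) - (-136)*sqrt(2)/3 = (sqrt(-120) + 58) + 136*sqrt(2)/3 = (2*I*sqrt(30) + 58) + 136*sqrt(2)/3 = (58 + 2*I*sqrt(30)) + 136*sqrt(2)/3 = 58 + 136*sqrt(2)/3 + 2*I*sqrt(30)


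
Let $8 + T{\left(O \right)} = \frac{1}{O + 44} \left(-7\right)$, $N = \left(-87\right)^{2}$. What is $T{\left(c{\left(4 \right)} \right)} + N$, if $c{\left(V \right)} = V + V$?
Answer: $\frac{393165}{52} \approx 7560.9$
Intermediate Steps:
$c{\left(V \right)} = 2 V$
$N = 7569$
$T{\left(O \right)} = -8 - \frac{7}{44 + O}$ ($T{\left(O \right)} = -8 + \frac{1}{O + 44} \left(-7\right) = -8 + \frac{1}{44 + O} \left(-7\right) = -8 - \frac{7}{44 + O}$)
$T{\left(c{\left(4 \right)} \right)} + N = \frac{-359 - 8 \cdot 2 \cdot 4}{44 + 2 \cdot 4} + 7569 = \frac{-359 - 64}{44 + 8} + 7569 = \frac{-359 - 64}{52} + 7569 = \frac{1}{52} \left(-423\right) + 7569 = - \frac{423}{52} + 7569 = \frac{393165}{52}$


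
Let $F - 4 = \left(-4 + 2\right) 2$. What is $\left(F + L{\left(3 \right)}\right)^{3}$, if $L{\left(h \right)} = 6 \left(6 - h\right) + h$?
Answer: $9261$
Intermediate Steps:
$F = 0$ ($F = 4 + \left(-4 + 2\right) 2 = 4 - 4 = 0$)
$L{\left(h \right)} = 36 - 5 h$ ($L{\left(h \right)} = \left(36 - 6 h\right) + h = 36 - 5 h$)
$\left(F + L{\left(3 \right)}\right)^{3} = \left(0 + \left(36 - 15\right)\right)^{3} = \left(0 + 21\right)^{3} = 21^{3} = 9261$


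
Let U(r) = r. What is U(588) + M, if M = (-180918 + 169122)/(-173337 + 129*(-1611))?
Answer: 18677627/31763 ≈ 588.03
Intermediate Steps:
M = 983/31763 (M = -11796/(-173337 - 207819) = -11796/(-381156) = -11796*(-1/381156) = 983/31763 ≈ 0.030948)
U(588) + M = 588 + 983/31763 = 18677627/31763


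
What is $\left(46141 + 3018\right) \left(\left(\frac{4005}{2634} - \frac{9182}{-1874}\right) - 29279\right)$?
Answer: $- \frac{1183853998963559}{822686} \approx -1.439 \cdot 10^{9}$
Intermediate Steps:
$\left(46141 + 3018\right) \left(\left(\frac{4005}{2634} - \frac{9182}{-1874}\right) - 29279\right) = 49159 \left(\left(4005 \cdot \frac{1}{2634} - - \frac{4591}{937}\right) - 29279\right) = 49159 \left(\left(\frac{1335}{878} + \frac{4591}{937}\right) - 29279\right) = 49159 \left(\frac{5281793}{822686} - 29279\right) = 49159 \left(- \frac{24082141601}{822686}\right) = - \frac{1183853998963559}{822686}$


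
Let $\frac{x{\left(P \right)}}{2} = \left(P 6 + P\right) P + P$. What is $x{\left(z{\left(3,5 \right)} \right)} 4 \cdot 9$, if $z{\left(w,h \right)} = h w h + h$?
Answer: $3231360$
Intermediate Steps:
$z{\left(w,h \right)} = h + w h^{2}$ ($z{\left(w,h \right)} = w h^{2} + h = h + w h^{2}$)
$x{\left(P \right)} = 2 P + 14 P^{2}$ ($x{\left(P \right)} = 2 \left(\left(P 6 + P\right) P + P\right) = 2 \left(\left(6 P + P\right) P + P\right) = 2 \left(7 P P + P\right) = 2 \left(7 P^{2} + P\right) = 2 \left(P + 7 P^{2}\right) = 2 P + 14 P^{2}$)
$x{\left(z{\left(3,5 \right)} \right)} 4 \cdot 9 = 2 \cdot 5 \left(1 + 5 \cdot 3\right) \left(1 + 7 \cdot 5 \left(1 + 5 \cdot 3\right)\right) 4 \cdot 9 = 2 \cdot 5 \left(1 + 15\right) \left(1 + 7 \cdot 5 \left(1 + 15\right)\right) 4 \cdot 9 = 2 \cdot 5 \cdot 16 \left(1 + 7 \cdot 5 \cdot 16\right) 4 \cdot 9 = 2 \cdot 80 \left(1 + 7 \cdot 80\right) 4 \cdot 9 = 2 \cdot 80 \left(1 + 560\right) 4 \cdot 9 = 2 \cdot 80 \cdot 561 \cdot 4 \cdot 9 = 89760 \cdot 4 \cdot 9 = 359040 \cdot 9 = 3231360$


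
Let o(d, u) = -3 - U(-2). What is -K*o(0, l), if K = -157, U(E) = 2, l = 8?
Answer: -785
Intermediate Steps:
o(d, u) = -5 (o(d, u) = -3 - 1*2 = -3 - 2 = -5)
-K*o(0, l) = -(-157)*(-5) = -1*785 = -785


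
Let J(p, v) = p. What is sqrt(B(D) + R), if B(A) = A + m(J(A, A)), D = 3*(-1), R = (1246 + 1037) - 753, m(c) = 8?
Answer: sqrt(1535) ≈ 39.179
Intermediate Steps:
R = 1530 (R = 2283 - 753 = 1530)
D = -3
B(A) = 8 + A (B(A) = A + 8 = 8 + A)
sqrt(B(D) + R) = sqrt((8 - 3) + 1530) = sqrt(5 + 1530) = sqrt(1535)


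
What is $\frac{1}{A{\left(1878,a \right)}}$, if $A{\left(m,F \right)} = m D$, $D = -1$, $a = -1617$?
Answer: $- \frac{1}{1878} \approx -0.00053248$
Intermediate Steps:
$A{\left(m,F \right)} = - m$ ($A{\left(m,F \right)} = m \left(-1\right) = - m$)
$\frac{1}{A{\left(1878,a \right)}} = \frac{1}{\left(-1\right) 1878} = \frac{1}{-1878} = - \frac{1}{1878}$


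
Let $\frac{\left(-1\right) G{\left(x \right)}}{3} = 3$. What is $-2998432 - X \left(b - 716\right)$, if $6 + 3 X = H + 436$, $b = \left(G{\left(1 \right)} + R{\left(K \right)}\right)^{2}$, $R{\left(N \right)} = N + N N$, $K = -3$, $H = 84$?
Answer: $- \frac{8631898}{3} \approx -2.8773 \cdot 10^{6}$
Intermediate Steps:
$G{\left(x \right)} = -9$ ($G{\left(x \right)} = \left(-3\right) 3 = -9$)
$R{\left(N \right)} = N + N^{2}$
$b = 9$ ($b = \left(-9 - 3 \left(1 - 3\right)\right)^{2} = \left(-9 - -6\right)^{2} = \left(-9 + 6\right)^{2} = \left(-3\right)^{2} = 9$)
$X = \frac{514}{3}$ ($X = -2 + \frac{84 + 436}{3} = -2 + \frac{1}{3} \cdot 520 = -2 + \frac{520}{3} = \frac{514}{3} \approx 171.33$)
$-2998432 - X \left(b - 716\right) = -2998432 - \frac{514 \left(9 - 716\right)}{3} = -2998432 - \frac{514}{3} \left(-707\right) = -2998432 - - \frac{363398}{3} = -2998432 + \frac{363398}{3} = - \frac{8631898}{3}$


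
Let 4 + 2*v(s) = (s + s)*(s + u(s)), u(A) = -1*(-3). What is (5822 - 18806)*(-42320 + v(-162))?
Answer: 215066976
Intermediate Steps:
u(A) = 3
v(s) = -2 + s*(3 + s) (v(s) = -2 + ((s + s)*(s + 3))/2 = -2 + ((2*s)*(3 + s))/2 = -2 + (2*s*(3 + s))/2 = -2 + s*(3 + s))
(5822 - 18806)*(-42320 + v(-162)) = (5822 - 18806)*(-42320 + (-2 + (-162)² + 3*(-162))) = -12984*(-42320 + (-2 + 26244 - 486)) = -12984*(-42320 + 25756) = -12984*(-16564) = 215066976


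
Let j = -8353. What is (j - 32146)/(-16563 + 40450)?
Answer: -40499/23887 ≈ -1.6954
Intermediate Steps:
(j - 32146)/(-16563 + 40450) = (-8353 - 32146)/(-16563 + 40450) = -40499/23887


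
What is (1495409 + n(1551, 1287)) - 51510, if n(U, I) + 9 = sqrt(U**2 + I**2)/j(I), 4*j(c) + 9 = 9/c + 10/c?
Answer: 1443890 - 42471*sqrt(3730)/2891 ≈ 1.4430e+6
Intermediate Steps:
j(c) = -9/4 + 19/(4*c) (j(c) = -9/4 + (9/c + 10/c)/4 = -9/4 + (19/c)/4 = -9/4 + 19/(4*c))
n(U, I) = -9 + 4*I*sqrt(I**2 + U**2)/(19 - 9*I) (n(U, I) = -9 + sqrt(U**2 + I**2)/(((19 - 9*I)/(4*I))) = -9 + sqrt(I**2 + U**2)*(4*I/(19 - 9*I)) = -9 + 4*I*sqrt(I**2 + U**2)/(19 - 9*I))
(1495409 + n(1551, 1287)) - 51510 = (1495409 + (171 - 81*1287 - 4*1287*sqrt(1287**2 + 1551**2))/(-19 + 9*1287)) - 51510 = (1495409 + (171 - 104247 - 4*1287*sqrt(1656369 + 2405601))/(-19 + 11583)) - 51510 = (1495409 + (171 - 104247 - 4*1287*sqrt(4061970))/11564) - 51510 = (1495409 + (171 - 104247 - 4*1287*33*sqrt(3730))/11564) - 51510 = (1495409 + (171 - 104247 - 169884*sqrt(3730))/11564) - 51510 = (1495409 + (-104076 - 169884*sqrt(3730))/11564) - 51510 = (1495409 + (-9 - 42471*sqrt(3730)/2891)) - 51510 = (1495400 - 42471*sqrt(3730)/2891) - 51510 = 1443890 - 42471*sqrt(3730)/2891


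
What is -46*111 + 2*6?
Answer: -5094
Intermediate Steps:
-46*111 + 2*6 = -5106 + 12 = -5094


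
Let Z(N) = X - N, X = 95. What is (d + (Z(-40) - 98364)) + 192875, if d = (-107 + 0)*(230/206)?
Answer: 9736233/103 ≈ 94527.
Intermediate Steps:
Z(N) = 95 - N
d = -12305/103 (d = -24610/206 = -107*115/103 = -12305/103 ≈ -119.47)
(d + (Z(-40) - 98364)) + 192875 = (-12305/103 + ((95 - 1*(-40)) - 98364)) + 192875 = (-12305/103 + ((95 + 40) - 98364)) + 192875 = (-12305/103 + (135 - 98364)) + 192875 = (-12305/103 - 98229) + 192875 = -10129892/103 + 192875 = 9736233/103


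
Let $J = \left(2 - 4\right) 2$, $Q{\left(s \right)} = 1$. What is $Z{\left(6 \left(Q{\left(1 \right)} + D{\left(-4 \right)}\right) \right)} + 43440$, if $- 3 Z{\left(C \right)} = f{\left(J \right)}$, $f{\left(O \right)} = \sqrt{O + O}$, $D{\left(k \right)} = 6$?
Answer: $43440 - \frac{2 i \sqrt{2}}{3} \approx 43440.0 - 0.94281 i$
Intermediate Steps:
$J = -4$ ($J = \left(-2\right) 2 = -4$)
$f{\left(O \right)} = \sqrt{2} \sqrt{O}$ ($f{\left(O \right)} = \sqrt{2 O} = \sqrt{2} \sqrt{O}$)
$Z{\left(C \right)} = - \frac{2 i \sqrt{2}}{3}$ ($Z{\left(C \right)} = - \frac{\sqrt{2} \sqrt{-4}}{3} = - \frac{\sqrt{2} \cdot 2 i}{3} = - \frac{2 i \sqrt{2}}{3}$)
$Z{\left(6 \left(Q{\left(1 \right)} + D{\left(-4 \right)}\right) \right)} + 43440 = - \frac{2 i \sqrt{2}}{3} + 43440 = 43440 - \frac{2 i \sqrt{2}}{3}$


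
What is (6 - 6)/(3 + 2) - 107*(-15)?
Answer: 1605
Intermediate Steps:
(6 - 6)/(3 + 2) - 107*(-15) = 0/5 - 107*(-15) = 0*(⅕) + 1605 = 0 + 1605 = 1605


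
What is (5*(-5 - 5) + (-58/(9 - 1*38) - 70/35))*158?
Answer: -7900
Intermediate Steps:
(5*(-5 - 5) + (-58/(9 - 1*38) - 70/35))*158 = (5*(-10) + (-58/(9 - 38) - 70*1/35))*158 = (-50 + (-58/(-29) - 2))*158 = (-50 + (-58*(-1/29) - 2))*158 = (-50 + (2 - 2))*158 = (-50 + 0)*158 = -50*158 = -7900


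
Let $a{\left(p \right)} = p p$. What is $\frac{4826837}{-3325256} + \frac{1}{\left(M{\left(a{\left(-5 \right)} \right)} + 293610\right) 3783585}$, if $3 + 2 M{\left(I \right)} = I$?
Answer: $- \frac{5362326351247530289}{3694159938165513960} \approx -1.4516$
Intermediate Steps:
$a{\left(p \right)} = p^{2}$
$M{\left(I \right)} = - \frac{3}{2} + \frac{I}{2}$
$\frac{4826837}{-3325256} + \frac{1}{\left(M{\left(a{\left(-5 \right)} \right)} + 293610\right) 3783585} = \frac{4826837}{-3325256} + \frac{1}{\left(\left(- \frac{3}{2} + \frac{\left(-5\right)^{2}}{2}\right) + 293610\right) 3783585} = 4826837 \left(- \frac{1}{3325256}\right) + \frac{1}{\left(- \frac{3}{2} + \frac{1}{2} \cdot 25\right) + 293610} \cdot \frac{1}{3783585} = - \frac{4826837}{3325256} + \frac{1}{\left(- \frac{3}{2} + \frac{25}{2}\right) + 293610} \cdot \frac{1}{3783585} = - \frac{4826837}{3325256} + \frac{1}{11 + 293610} \cdot \frac{1}{3783585} = - \frac{4826837}{3325256} + \frac{1}{293621} \cdot \frac{1}{3783585} = - \frac{4826837}{3325256} + \frac{1}{1110940011285} = - \frac{5362326351247530289}{3694159938165513960}$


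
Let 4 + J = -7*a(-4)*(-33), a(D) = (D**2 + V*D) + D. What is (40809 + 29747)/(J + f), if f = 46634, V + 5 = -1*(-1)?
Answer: 35278/26549 ≈ 1.3288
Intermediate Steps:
V = -4 (V = -5 - 1*(-1) = -5 + 1 = -4)
a(D) = D**2 - 3*D (a(D) = (D**2 - 4*D) + D = D**2 - 3*D)
J = 6464 (J = -4 - (-28)*(-3 - 4)*(-33) = -4 - (-28)*(-7)*(-33) = -4 - 7*28*(-33) = -4 - 196*(-33) = -4 + 6468 = 6464)
(40809 + 29747)/(J + f) = (40809 + 29747)/(6464 + 46634) = 70556/53098 = 70556*(1/53098) = 35278/26549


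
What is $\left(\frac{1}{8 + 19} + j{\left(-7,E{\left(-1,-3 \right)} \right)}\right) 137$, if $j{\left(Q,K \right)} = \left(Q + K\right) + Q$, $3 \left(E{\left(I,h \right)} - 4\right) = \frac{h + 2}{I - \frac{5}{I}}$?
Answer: $- \frac{148645}{108} \approx -1376.3$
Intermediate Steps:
$E{\left(I,h \right)} = 4 + \frac{2 + h}{3 \left(I - \frac{5}{I}\right)}$ ($E{\left(I,h \right)} = 4 + \frac{\left(h + 2\right) \frac{1}{I - \frac{5}{I}}}{3} = 4 + \frac{\left(2 + h\right) \frac{1}{I - \frac{5}{I}}}{3} = 4 + \frac{\frac{1}{I - \frac{5}{I}} \left(2 + h\right)}{3} = 4 + \frac{2 + h}{3 \left(I - \frac{5}{I}\right)}$)
$j{\left(Q,K \right)} = K + 2 Q$ ($j{\left(Q,K \right)} = \left(K + Q\right) + Q = K + 2 Q$)
$\left(\frac{1}{8 + 19} + j{\left(-7,E{\left(-1,-3 \right)} \right)}\right) 137 = \left(\frac{1}{8 + 19} + \left(\frac{-60 + 2 \left(-1\right) + 12 \left(-1\right)^{2} - -3}{3 \left(-5 + \left(-1\right)^{2}\right)} + 2 \left(-7\right)\right)\right) 137 = \left(\frac{1}{27} - \left(14 - \frac{-60 - 2 + 12 \cdot 1 + 3}{3 \left(-5 + 1\right)}\right)\right) 137 = \left(\frac{1}{27} - \left(14 - \frac{-60 - 2 + 12 + 3}{3 \left(-4\right)}\right)\right) 137 = \left(\frac{1}{27} - \left(14 + \frac{1}{12} \left(-47\right)\right)\right) 137 = \left(\frac{1}{27} + \left(\frac{47}{12} - 14\right)\right) 137 = \left(\frac{1}{27} - \frac{121}{12}\right) 137 = \left(- \frac{1085}{108}\right) 137 = - \frac{148645}{108}$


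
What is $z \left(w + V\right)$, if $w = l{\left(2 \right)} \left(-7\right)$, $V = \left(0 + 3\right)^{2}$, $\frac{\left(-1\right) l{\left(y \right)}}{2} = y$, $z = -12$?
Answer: $-444$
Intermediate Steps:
$l{\left(y \right)} = - 2 y$
$V = 9$ ($V = 3^{2} = 9$)
$w = 28$ ($w = \left(-2\right) 2 \left(-7\right) = \left(-4\right) \left(-7\right) = 28$)
$z \left(w + V\right) = - 12 \left(28 + 9\right) = \left(-12\right) 37 = -444$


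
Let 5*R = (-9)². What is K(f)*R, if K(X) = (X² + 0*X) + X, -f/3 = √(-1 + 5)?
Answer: 486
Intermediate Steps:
R = 81/5 (R = (⅕)*(-9)² = (⅕)*81 = 81/5 ≈ 16.200)
f = -6 (f = -3*√(-1 + 5) = -3*√4 = -3*2 = -6)
K(X) = X + X² (K(X) = (X² + 0) + X = X² + X = X + X²)
K(f)*R = -6*(1 - 6)*(81/5) = -6*(-5)*(81/5) = 30*(81/5) = 486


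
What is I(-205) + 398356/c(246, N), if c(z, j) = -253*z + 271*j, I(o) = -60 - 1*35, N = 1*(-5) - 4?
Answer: -6542671/64677 ≈ -101.16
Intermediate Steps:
N = -9 (N = -5 - 4 = -9)
I(o) = -95 (I(o) = -60 - 35 = -95)
I(-205) + 398356/c(246, N) = -95 + 398356/(-253*246 + 271*(-9)) = -95 + 398356/(-62238 - 2439) = -95 + 398356/(-64677) = -95 + 398356*(-1/64677) = -95 - 398356/64677 = -6542671/64677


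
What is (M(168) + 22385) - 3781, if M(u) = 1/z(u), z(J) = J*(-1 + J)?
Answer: 521953825/28056 ≈ 18604.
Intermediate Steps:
M(u) = 1/(u*(-1 + u))
(M(168) + 22385) - 3781 = (1/(168*(-1 + 168)) + 22385) - 3781 = ((1/168)/167 + 22385) - 3781 = ((1/168)*(1/167) + 22385) - 3781 = (1/28056 + 22385) - 3781 = 628033561/28056 - 3781 = 521953825/28056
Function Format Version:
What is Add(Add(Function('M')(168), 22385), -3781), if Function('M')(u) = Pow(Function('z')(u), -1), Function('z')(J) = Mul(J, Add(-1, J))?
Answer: Rational(521953825, 28056) ≈ 18604.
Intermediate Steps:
Function('M')(u) = Mul(Pow(u, -1), Pow(Add(-1, u), -1)) (Function('M')(u) = Pow(Mul(u, Add(-1, u)), -1) = Mul(Pow(u, -1), Pow(Add(-1, u), -1)))
Add(Add(Function('M')(168), 22385), -3781) = Add(Add(Mul(Pow(168, -1), Pow(Add(-1, 168), -1)), 22385), -3781) = Add(Add(Mul(Rational(1, 168), Pow(167, -1)), 22385), -3781) = Add(Add(Mul(Rational(1, 168), Rational(1, 167)), 22385), -3781) = Add(Add(Rational(1, 28056), 22385), -3781) = Add(Rational(628033561, 28056), -3781) = Rational(521953825, 28056)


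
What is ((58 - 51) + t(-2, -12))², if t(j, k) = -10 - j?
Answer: 1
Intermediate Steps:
((58 - 51) + t(-2, -12))² = ((58 - 51) + (-10 - 1*(-2)))² = (7 + (-10 + 2))² = (7 - 8)² = (-1)² = 1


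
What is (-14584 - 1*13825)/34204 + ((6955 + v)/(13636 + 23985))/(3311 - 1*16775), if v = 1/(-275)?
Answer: -29097880100461/35032821921900 ≈ -0.83059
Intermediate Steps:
v = -1/275 ≈ -0.0036364
(-14584 - 1*13825)/34204 + ((6955 + v)/(13636 + 23985))/(3311 - 1*16775) = (-14584 - 1*13825)/34204 + ((6955 - 1/275)/(13636 + 23985))/(3311 - 1*16775) = (-14584 - 13825)*(1/34204) + ((1912624/275)/37621)/(3311 - 16775) = -28409*1/34204 + ((1912624/275)*(1/37621))/(-13464) = -28409/34204 + (1912624/10345775)*(-1/13464) = -28409/34204 - 239078/17411939325 = -29097880100461/35032821921900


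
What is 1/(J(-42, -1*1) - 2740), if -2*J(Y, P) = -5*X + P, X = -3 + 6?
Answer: -1/2732 ≈ -0.00036603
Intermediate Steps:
X = 3
J(Y, P) = 15/2 - P/2 (J(Y, P) = -(-5*3 + P)/2 = -(-15 + P)/2 = 15/2 - P/2)
1/(J(-42, -1*1) - 2740) = 1/((15/2 - (-1)/2) - 2740) = 1/((15/2 - ½*(-1)) - 2740) = 1/((15/2 + ½) - 2740) = 1/(8 - 2740) = 1/(-2732) = -1/2732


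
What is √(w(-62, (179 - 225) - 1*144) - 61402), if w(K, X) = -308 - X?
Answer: 4*I*√3845 ≈ 248.03*I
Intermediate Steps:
√(w(-62, (179 - 225) - 1*144) - 61402) = √((-308 - ((179 - 225) - 1*144)) - 61402) = √((-308 - (-46 - 144)) - 61402) = √((-308 - 1*(-190)) - 61402) = √((-308 + 190) - 61402) = √(-118 - 61402) = √(-61520) = 4*I*√3845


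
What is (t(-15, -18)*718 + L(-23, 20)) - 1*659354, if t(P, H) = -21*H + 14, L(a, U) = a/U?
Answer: -7557983/20 ≈ -3.7790e+5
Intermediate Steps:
t(P, H) = 14 - 21*H
(t(-15, -18)*718 + L(-23, 20)) - 1*659354 = ((14 - 21*(-18))*718 - 23/20) - 1*659354 = ((14 + 378)*718 - 23*1/20) - 659354 = (392*718 - 23/20) - 659354 = (281456 - 23/20) - 659354 = 5629097/20 - 659354 = -7557983/20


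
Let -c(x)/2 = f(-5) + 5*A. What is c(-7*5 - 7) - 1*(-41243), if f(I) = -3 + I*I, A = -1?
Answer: 41209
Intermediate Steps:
f(I) = -3 + I²
c(x) = -34 (c(x) = -2*((-3 + (-5)²) + 5*(-1)) = -2*((-3 + 25) - 5) = -2*(22 - 5) = -2*17 = -34)
c(-7*5 - 7) - 1*(-41243) = -34 - 1*(-41243) = -34 + 41243 = 41209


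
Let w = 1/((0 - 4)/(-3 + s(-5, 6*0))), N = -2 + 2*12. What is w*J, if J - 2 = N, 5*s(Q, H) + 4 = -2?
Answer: 126/5 ≈ 25.200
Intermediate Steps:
s(Q, H) = -6/5 (s(Q, H) = -⅘ + (⅕)*(-2) = -⅘ - ⅖ = -6/5)
N = 22 (N = -2 + 24 = 22)
w = 21/20 (w = 1/((0 - 4)/(-3 - 6/5)) = 1/(-4/(-21/5)) = 1/(-4*(-5/21)) = 1/(20/21) = 21/20 ≈ 1.0500)
J = 24 (J = 2 + 22 = 24)
w*J = (21/20)*24 = 126/5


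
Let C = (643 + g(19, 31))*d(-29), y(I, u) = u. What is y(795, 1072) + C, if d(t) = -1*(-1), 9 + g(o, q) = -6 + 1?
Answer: 1701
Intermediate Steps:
g(o, q) = -14 (g(o, q) = -9 + (-6 + 1) = -9 - 5 = -14)
d(t) = 1
C = 629 (C = (643 - 14)*1 = 629*1 = 629)
y(795, 1072) + C = 1072 + 629 = 1701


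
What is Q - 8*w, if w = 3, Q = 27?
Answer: 3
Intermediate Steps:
Q - 8*w = 27 - 8*3 = 27 - 24 = 3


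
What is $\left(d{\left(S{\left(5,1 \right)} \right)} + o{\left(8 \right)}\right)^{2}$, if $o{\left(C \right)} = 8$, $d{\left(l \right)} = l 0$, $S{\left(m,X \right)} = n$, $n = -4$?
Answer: $64$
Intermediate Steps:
$S{\left(m,X \right)} = -4$
$d{\left(l \right)} = 0$
$\left(d{\left(S{\left(5,1 \right)} \right)} + o{\left(8 \right)}\right)^{2} = \left(0 + 8\right)^{2} = 8^{2} = 64$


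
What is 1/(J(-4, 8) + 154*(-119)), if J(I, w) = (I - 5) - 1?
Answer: -1/18336 ≈ -5.4537e-5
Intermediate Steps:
J(I, w) = -6 + I (J(I, w) = (-5 + I) - 1 = -6 + I)
1/(J(-4, 8) + 154*(-119)) = 1/((-6 - 4) + 154*(-119)) = 1/(-10 - 18326) = 1/(-18336) = -1/18336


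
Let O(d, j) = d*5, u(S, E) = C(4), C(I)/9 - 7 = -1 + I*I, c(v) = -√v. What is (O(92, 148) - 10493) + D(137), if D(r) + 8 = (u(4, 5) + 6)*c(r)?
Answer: -10041 - 204*√137 ≈ -12429.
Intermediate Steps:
C(I) = 54 + 9*I² (C(I) = 63 + 9*(-1 + I*I) = 63 + 9*(-1 + I²) = 63 + (-9 + 9*I²) = 54 + 9*I²)
u(S, E) = 198 (u(S, E) = 54 + 9*4² = 54 + 9*16 = 54 + 144 = 198)
D(r) = -8 - 204*√r (D(r) = -8 + (198 + 6)*(-√r) = -8 + 204*(-√r) = -8 - 204*√r)
O(d, j) = 5*d
(O(92, 148) - 10493) + D(137) = (5*92 - 10493) + (-8 - 204*√137) = (460 - 10493) + (-8 - 204*√137) = -10033 + (-8 - 204*√137) = -10041 - 204*√137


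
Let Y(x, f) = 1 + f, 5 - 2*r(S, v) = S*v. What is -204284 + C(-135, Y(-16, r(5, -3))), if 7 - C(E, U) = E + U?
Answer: -204153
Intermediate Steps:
r(S, v) = 5/2 - S*v/2
C(E, U) = 7 - E - U (C(E, U) = 7 - (E + U) = 7 + (-E - U) = 7 - E - U)
-204284 + C(-135, Y(-16, r(5, -3))) = -204284 + (7 - 1*(-135) - (1 + (5/2 - 1/2*5*(-3)))) = -204284 + (7 + 135 - (1 + (5/2 + 15/2))) = -204284 + (7 + 135 - (1 + 10)) = -204284 + (7 + 135 - 1*11) = -204284 + (7 + 135 - 11) = -204284 + 131 = -204153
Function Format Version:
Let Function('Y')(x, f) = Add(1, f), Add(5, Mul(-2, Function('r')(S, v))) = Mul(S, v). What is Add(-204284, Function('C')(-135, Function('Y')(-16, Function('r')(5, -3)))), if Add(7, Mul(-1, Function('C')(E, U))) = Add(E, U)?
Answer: -204153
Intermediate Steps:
Function('r')(S, v) = Add(Rational(5, 2), Mul(Rational(-1, 2), S, v)) (Function('r')(S, v) = Add(Rational(5, 2), Mul(Rational(-1, 2), Mul(S, v))) = Add(Rational(5, 2), Mul(Rational(-1, 2), S, v)))
Function('C')(E, U) = Add(7, Mul(-1, E), Mul(-1, U)) (Function('C')(E, U) = Add(7, Mul(-1, Add(E, U))) = Add(7, Add(Mul(-1, E), Mul(-1, U))) = Add(7, Mul(-1, E), Mul(-1, U)))
Add(-204284, Function('C')(-135, Function('Y')(-16, Function('r')(5, -3)))) = Add(-204284, Add(7, Mul(-1, -135), Mul(-1, Add(1, Add(Rational(5, 2), Mul(Rational(-1, 2), 5, -3)))))) = Add(-204284, Add(7, 135, Mul(-1, Add(1, Add(Rational(5, 2), Rational(15, 2)))))) = Add(-204284, Add(7, 135, Mul(-1, Add(1, 10)))) = Add(-204284, Add(7, 135, Mul(-1, 11))) = Add(-204284, Add(7, 135, -11)) = Add(-204284, 131) = -204153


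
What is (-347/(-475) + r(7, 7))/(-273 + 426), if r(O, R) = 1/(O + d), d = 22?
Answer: 10538/2107575 ≈ 0.0050001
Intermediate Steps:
r(O, R) = 1/(22 + O) (r(O, R) = 1/(O + 22) = 1/(22 + O))
(-347/(-475) + r(7, 7))/(-273 + 426) = (-347/(-475) + 1/(22 + 7))/(-273 + 426) = (-347*(-1/475) + 1/29)/153 = (347/475 + 1/29)*(1/153) = (10538/13775)*(1/153) = 10538/2107575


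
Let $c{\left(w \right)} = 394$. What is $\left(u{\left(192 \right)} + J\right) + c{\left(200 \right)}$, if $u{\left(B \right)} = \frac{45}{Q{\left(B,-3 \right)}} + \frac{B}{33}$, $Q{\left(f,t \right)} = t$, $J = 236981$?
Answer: $\frac{2611024}{11} \approx 2.3737 \cdot 10^{5}$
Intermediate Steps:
$u{\left(B \right)} = -15 + \frac{B}{33}$ ($u{\left(B \right)} = \frac{45}{-3} + \frac{B}{33} = 45 \left(- \frac{1}{3}\right) + B \frac{1}{33} = -15 + \frac{B}{33}$)
$\left(u{\left(192 \right)} + J\right) + c{\left(200 \right)} = \left(\left(-15 + \frac{1}{33} \cdot 192\right) + 236981\right) + 394 = \left(\left(-15 + \frac{64}{11}\right) + 236981\right) + 394 = \left(- \frac{101}{11} + 236981\right) + 394 = \frac{2606690}{11} + 394 = \frac{2611024}{11}$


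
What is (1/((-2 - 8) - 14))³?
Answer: -1/13824 ≈ -7.2338e-5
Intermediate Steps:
(1/((-2 - 8) - 14))³ = (1/(-10 - 14))³ = (1/(-24))³ = (-1/24)³ = -1/13824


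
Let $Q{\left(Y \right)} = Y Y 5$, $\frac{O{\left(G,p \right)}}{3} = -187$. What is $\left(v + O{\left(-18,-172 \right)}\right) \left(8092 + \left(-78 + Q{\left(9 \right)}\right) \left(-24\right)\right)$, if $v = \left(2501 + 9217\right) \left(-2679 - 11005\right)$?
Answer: $-39125320212$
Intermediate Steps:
$O{\left(G,p \right)} = -561$ ($O{\left(G,p \right)} = 3 \left(-187\right) = -561$)
$Q{\left(Y \right)} = 5 Y^{2}$ ($Q{\left(Y \right)} = Y^{2} \cdot 5 = 5 Y^{2}$)
$v = -160349112$ ($v = 11718 \left(-13684\right) = -160349112$)
$\left(v + O{\left(-18,-172 \right)}\right) \left(8092 + \left(-78 + Q{\left(9 \right)}\right) \left(-24\right)\right) = \left(-160349112 - 561\right) \left(8092 + \left(-78 + 5 \cdot 9^{2}\right) \left(-24\right)\right) = - 160349673 \left(8092 + \left(-78 + 5 \cdot 81\right) \left(-24\right)\right) = - 160349673 \left(8092 + \left(-78 + 405\right) \left(-24\right)\right) = - 160349673 \left(8092 + 327 \left(-24\right)\right) = - 160349673 \left(8092 - 7848\right) = \left(-160349673\right) 244 = -39125320212$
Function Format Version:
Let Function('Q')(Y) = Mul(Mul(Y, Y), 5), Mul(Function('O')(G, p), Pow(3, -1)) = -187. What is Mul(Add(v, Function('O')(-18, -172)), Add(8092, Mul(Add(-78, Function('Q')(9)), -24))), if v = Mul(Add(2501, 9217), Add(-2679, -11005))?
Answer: -39125320212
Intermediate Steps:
Function('O')(G, p) = -561 (Function('O')(G, p) = Mul(3, -187) = -561)
Function('Q')(Y) = Mul(5, Pow(Y, 2)) (Function('Q')(Y) = Mul(Pow(Y, 2), 5) = Mul(5, Pow(Y, 2)))
v = -160349112 (v = Mul(11718, -13684) = -160349112)
Mul(Add(v, Function('O')(-18, -172)), Add(8092, Mul(Add(-78, Function('Q')(9)), -24))) = Mul(Add(-160349112, -561), Add(8092, Mul(Add(-78, Mul(5, Pow(9, 2))), -24))) = Mul(-160349673, Add(8092, Mul(Add(-78, Mul(5, 81)), -24))) = Mul(-160349673, Add(8092, Mul(Add(-78, 405), -24))) = Mul(-160349673, Add(8092, Mul(327, -24))) = Mul(-160349673, Add(8092, -7848)) = Mul(-160349673, 244) = -39125320212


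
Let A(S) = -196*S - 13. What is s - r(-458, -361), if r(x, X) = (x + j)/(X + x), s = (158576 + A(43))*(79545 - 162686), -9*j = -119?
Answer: -92007579015988/7371 ≈ -1.2482e+10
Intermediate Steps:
j = 119/9 (j = -1/9*(-119) = 119/9 ≈ 13.222)
A(S) = -13 - 196*S
s = -12482374035 (s = (158576 + (-13 - 196*43))*(79545 - 162686) = (158576 + (-13 - 8428))*(-83141) = (158576 - 8441)*(-83141) = 150135*(-83141) = -12482374035)
r(x, X) = (119/9 + x)/(X + x) (r(x, X) = (x + 119/9)/(X + x) = (119/9 + x)/(X + x))
s - r(-458, -361) = -12482374035 - (119/9 - 458)/(-361 - 458) = -12482374035 - (-4003)/((-819)*9) = -12482374035 - (-1)*(-4003)/(819*9) = -12482374035 - 1*4003/7371 = -12482374035 - 4003/7371 = -92007579015988/7371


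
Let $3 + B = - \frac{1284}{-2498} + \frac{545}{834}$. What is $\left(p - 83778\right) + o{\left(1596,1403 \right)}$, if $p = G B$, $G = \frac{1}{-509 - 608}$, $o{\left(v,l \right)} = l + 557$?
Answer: $- \frac{95198589247331}{1163540922} \approx -81818.0$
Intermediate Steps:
$o{\left(v,l \right)} = 557 + l$
$B = - \frac{1908865}{1041666}$ ($B = -3 + \left(- \frac{1284}{-2498} + \frac{545}{834}\right) = -3 + \left(\left(-1284\right) \left(- \frac{1}{2498}\right) + 545 \cdot \frac{1}{834}\right) = -3 + \left(\frac{642}{1249} + \frac{545}{834}\right) = -3 + \frac{1216133}{1041666} = - \frac{1908865}{1041666} \approx -1.8325$)
$G = - \frac{1}{1117}$ ($G = \frac{1}{-1117} = - \frac{1}{1117} \approx -0.00089526$)
$p = \frac{1908865}{1163540922}$ ($p = \left(- \frac{1}{1117}\right) \left(- \frac{1908865}{1041666}\right) = \frac{1908865}{1163540922} \approx 0.0016406$)
$\left(p - 83778\right) + o{\left(1596,1403 \right)} = \left(\frac{1908865}{1163540922} - 83778\right) + \left(557 + 1403\right) = - \frac{97479129454451}{1163540922} + 1960 = - \frac{95198589247331}{1163540922}$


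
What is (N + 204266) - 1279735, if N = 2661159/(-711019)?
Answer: -764681554070/711019 ≈ -1.0755e+6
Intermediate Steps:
N = -2661159/711019 (N = 2661159*(-1/711019) = -2661159/711019 ≈ -3.7427)
(N + 204266) - 1279735 = (-2661159/711019 + 204266) - 1279735 = 145234345895/711019 - 1279735 = -764681554070/711019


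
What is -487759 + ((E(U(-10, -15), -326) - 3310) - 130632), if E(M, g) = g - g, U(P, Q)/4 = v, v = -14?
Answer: -621701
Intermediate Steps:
U(P, Q) = -56 (U(P, Q) = 4*(-14) = -56)
E(M, g) = 0
-487759 + ((E(U(-10, -15), -326) - 3310) - 130632) = -487759 + ((0 - 3310) - 130632) = -487759 + (-3310 - 130632) = -487759 - 133942 = -621701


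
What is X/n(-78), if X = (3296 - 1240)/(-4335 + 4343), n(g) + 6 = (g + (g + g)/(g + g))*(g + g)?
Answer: 257/12006 ≈ 0.021406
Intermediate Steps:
n(g) = -6 + 2*g*(1 + g) (n(g) = -6 + (g + (g + g)/(g + g))*(g + g) = -6 + (g + (2*g)/((2*g)))*(2*g) = -6 + (g + (2*g)*(1/(2*g)))*(2*g) = -6 + (g + 1)*(2*g) = -6 + (1 + g)*(2*g) = -6 + 2*g*(1 + g))
X = 257 (X = 2056/8 = 2056*(⅛) = 257)
X/n(-78) = 257/(-6 + 2*(-78) + 2*(-78)²) = 257/(-6 - 156 + 2*6084) = 257/(-6 - 156 + 12168) = 257/12006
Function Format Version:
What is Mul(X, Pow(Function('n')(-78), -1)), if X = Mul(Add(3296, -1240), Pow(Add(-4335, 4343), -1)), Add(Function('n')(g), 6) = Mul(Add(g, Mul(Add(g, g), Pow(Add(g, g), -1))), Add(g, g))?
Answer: Rational(257, 12006) ≈ 0.021406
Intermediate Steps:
Function('n')(g) = Add(-6, Mul(2, g, Add(1, g))) (Function('n')(g) = Add(-6, Mul(Add(g, Mul(Add(g, g), Pow(Add(g, g), -1))), Add(g, g))) = Add(-6, Mul(Add(g, Mul(Mul(2, g), Pow(Mul(2, g), -1))), Mul(2, g))) = Add(-6, Mul(Add(g, Mul(Mul(2, g), Mul(Rational(1, 2), Pow(g, -1)))), Mul(2, g))) = Add(-6, Mul(Add(g, 1), Mul(2, g))) = Add(-6, Mul(Add(1, g), Mul(2, g))) = Add(-6, Mul(2, g, Add(1, g))))
X = 257 (X = Mul(2056, Pow(8, -1)) = Mul(2056, Rational(1, 8)) = 257)
Mul(X, Pow(Function('n')(-78), -1)) = Mul(257, Pow(Add(-6, Mul(2, -78), Mul(2, Pow(-78, 2))), -1)) = Mul(257, Pow(Add(-6, -156, Mul(2, 6084)), -1)) = Mul(257, Pow(Add(-6, -156, 12168), -1)) = Mul(257, Pow(12006, -1)) = Mul(257, Rational(1, 12006)) = Rational(257, 12006)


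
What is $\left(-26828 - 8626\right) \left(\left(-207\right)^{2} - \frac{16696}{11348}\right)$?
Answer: $- \frac{4309732896306}{2837} \approx -1.5191 \cdot 10^{9}$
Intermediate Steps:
$\left(-26828 - 8626\right) \left(\left(-207\right)^{2} - \frac{16696}{11348}\right) = - 35454 \left(42849 - \frac{4174}{2837}\right) = \left(-35454\right) \frac{121558439}{2837} = - \frac{4309732896306}{2837}$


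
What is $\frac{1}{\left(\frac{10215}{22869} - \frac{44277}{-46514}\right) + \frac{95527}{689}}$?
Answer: $\frac{6264179922}{877263600937} \approx 0.0071406$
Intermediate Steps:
$\frac{1}{\left(\frac{10215}{22869} - \frac{44277}{-46514}\right) + \frac{95527}{689}} = \frac{1}{\left(10215 \cdot \frac{1}{22869} - - \frac{44277}{46514}\right) + 95527 \cdot \frac{1}{689}} = \frac{1}{\left(\frac{1135}{2541} + \frac{44277}{46514}\right) + \frac{95527}{689}} = \frac{1}{\frac{165301247}{118192074} + \frac{95527}{689}} = \frac{1}{\frac{877263600937}{6264179922}} = \frac{6264179922}{877263600937}$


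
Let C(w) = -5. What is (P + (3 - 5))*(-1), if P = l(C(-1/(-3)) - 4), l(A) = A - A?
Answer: 2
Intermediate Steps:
l(A) = 0
P = 0
(P + (3 - 5))*(-1) = (0 + (3 - 5))*(-1) = (0 - 2)*(-1) = -2*(-1) = 2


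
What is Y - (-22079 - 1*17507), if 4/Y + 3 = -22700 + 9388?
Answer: 527087586/13315 ≈ 39586.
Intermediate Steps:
Y = -4/13315 (Y = 4/(-3 + (-22700 + 9388)) = 4/(-3 - 13312) = 4/(-13315) = 4*(-1/13315) = -4/13315 ≈ -0.00030041)
Y - (-22079 - 1*17507) = -4/13315 - (-22079 - 1*17507) = -4/13315 - (-22079 - 17507) = -4/13315 - 1*(-39586) = -4/13315 + 39586 = 527087586/13315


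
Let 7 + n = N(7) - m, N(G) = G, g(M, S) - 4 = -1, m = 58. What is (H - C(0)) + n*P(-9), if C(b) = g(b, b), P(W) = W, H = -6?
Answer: 513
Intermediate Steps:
g(M, S) = 3 (g(M, S) = 4 - 1 = 3)
C(b) = 3
n = -58 (n = -7 + (7 - 1*58) = -7 + (7 - 58) = -7 - 51 = -58)
(H - C(0)) + n*P(-9) = (-6 - 1*3) - 58*(-9) = (-6 - 3) + 522 = -9 + 522 = 513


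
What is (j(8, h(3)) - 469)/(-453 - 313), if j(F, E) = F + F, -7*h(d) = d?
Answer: 453/766 ≈ 0.59138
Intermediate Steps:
h(d) = -d/7
j(F, E) = 2*F
(j(8, h(3)) - 469)/(-453 - 313) = (2*8 - 469)/(-453 - 313) = (16 - 469)/(-766) = -453*(-1/766) = 453/766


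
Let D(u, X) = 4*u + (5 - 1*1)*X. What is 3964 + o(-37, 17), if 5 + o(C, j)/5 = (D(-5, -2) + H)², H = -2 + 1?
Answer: 8144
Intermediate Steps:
H = -1
D(u, X) = 4*X + 4*u (D(u, X) = 4*u + (5 - 1)*X = 4*u + 4*X = 4*X + 4*u)
o(C, j) = 4180 (o(C, j) = -25 + 5*((4*(-2) + 4*(-5)) - 1)² = -25 + 5*((-8 - 20) - 1)² = -25 + 5*(-28 - 1)² = -25 + 5*(-29)² = -25 + 5*841 = -25 + 4205 = 4180)
3964 + o(-37, 17) = 3964 + 4180 = 8144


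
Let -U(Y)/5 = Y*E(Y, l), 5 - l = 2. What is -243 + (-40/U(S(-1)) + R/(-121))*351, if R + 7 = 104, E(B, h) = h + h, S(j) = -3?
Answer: -82326/121 ≈ -680.38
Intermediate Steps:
l = 3 (l = 5 - 1*2 = 5 - 2 = 3)
E(B, h) = 2*h
U(Y) = -30*Y (U(Y) = -5*Y*2*3 = -5*Y*6 = -30*Y)
R = 97 (R = -7 + 104 = 97)
-243 + (-40/U(S(-1)) + R/(-121))*351 = -243 + (-40/((-30*(-3))) + 97/(-121))*351 = -243 + (-40/90 + 97*(-1/121))*351 = -243 + (-40*1/90 - 97/121)*351 = -243 + (-4/9 - 97/121)*351 = -243 - 1357/1089*351 = -243 - 52923/121 = -82326/121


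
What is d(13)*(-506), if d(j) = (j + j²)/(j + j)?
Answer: -3542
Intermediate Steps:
d(j) = (j + j²)/(2*j) (d(j) = (j + j²)/((2*j)) = (j + j²)*(1/(2*j)) = (j + j²)/(2*j))
d(13)*(-506) = (½ + (½)*13)*(-506) = (½ + 13/2)*(-506) = 7*(-506) = -3542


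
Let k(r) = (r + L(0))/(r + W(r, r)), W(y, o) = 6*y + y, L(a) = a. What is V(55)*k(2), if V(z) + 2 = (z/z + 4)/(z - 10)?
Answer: -17/72 ≈ -0.23611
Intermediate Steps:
W(y, o) = 7*y
V(z) = -2 + 5/(-10 + z) (V(z) = -2 + (z/z + 4)/(z - 10) = -2 + (1 + 4)/(-10 + z) = -2 + 5/(-10 + z))
k(r) = ⅛ (k(r) = (r + 0)/(r + 7*r) = r/((8*r)) = r*(1/(8*r)) = ⅛)
V(55)*k(2) = ((25 - 2*55)/(-10 + 55))*(⅛) = ((25 - 110)/45)*(⅛) = ((1/45)*(-85))*(⅛) = -17/9*⅛ = -17/72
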